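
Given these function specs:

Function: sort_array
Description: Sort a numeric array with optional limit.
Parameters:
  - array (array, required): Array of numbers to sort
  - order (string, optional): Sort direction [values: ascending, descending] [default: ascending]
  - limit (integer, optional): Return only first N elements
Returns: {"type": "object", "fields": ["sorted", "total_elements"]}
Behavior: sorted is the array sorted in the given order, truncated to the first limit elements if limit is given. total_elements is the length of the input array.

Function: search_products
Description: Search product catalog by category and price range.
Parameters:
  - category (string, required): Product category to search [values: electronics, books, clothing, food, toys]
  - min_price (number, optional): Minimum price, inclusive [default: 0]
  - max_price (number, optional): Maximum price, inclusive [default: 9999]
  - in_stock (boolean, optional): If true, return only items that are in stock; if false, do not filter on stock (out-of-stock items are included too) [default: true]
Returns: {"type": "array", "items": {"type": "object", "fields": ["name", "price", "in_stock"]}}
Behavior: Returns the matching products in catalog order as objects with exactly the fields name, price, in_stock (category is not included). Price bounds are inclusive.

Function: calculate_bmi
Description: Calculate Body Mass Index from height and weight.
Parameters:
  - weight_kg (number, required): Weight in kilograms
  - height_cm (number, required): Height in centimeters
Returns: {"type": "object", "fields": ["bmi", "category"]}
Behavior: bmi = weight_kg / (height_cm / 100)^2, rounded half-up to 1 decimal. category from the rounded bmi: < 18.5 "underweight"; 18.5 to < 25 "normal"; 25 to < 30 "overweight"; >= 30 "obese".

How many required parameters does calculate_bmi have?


Parameters of calculate_bmi: weight_kg (required), height_cm (required)
Required count:
2


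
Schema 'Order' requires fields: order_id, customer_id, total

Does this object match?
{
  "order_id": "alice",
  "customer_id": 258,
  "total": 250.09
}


Checking required fields... All present.
Valid - all required fields present


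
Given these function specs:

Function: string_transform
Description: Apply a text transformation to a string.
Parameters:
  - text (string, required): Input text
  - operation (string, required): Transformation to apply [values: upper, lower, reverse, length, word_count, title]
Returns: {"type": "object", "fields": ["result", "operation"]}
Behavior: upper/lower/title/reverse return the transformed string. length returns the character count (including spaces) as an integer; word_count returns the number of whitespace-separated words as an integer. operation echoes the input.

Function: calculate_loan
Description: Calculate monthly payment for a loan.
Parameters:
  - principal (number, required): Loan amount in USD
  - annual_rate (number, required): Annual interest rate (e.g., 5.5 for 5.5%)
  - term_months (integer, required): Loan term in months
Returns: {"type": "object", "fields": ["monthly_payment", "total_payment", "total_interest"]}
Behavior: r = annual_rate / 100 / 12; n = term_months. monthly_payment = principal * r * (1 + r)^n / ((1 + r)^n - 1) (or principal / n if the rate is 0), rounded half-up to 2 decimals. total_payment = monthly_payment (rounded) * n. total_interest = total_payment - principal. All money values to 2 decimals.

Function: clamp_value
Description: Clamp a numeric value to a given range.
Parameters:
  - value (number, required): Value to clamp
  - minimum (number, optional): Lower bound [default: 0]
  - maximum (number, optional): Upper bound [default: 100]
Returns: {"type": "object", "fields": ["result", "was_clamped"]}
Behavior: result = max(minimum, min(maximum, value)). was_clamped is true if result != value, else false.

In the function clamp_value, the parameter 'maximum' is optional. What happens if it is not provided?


The clamp_value spec declares:
  - maximum (number, optional): Upper bound [default: 100]
It defaults to 100


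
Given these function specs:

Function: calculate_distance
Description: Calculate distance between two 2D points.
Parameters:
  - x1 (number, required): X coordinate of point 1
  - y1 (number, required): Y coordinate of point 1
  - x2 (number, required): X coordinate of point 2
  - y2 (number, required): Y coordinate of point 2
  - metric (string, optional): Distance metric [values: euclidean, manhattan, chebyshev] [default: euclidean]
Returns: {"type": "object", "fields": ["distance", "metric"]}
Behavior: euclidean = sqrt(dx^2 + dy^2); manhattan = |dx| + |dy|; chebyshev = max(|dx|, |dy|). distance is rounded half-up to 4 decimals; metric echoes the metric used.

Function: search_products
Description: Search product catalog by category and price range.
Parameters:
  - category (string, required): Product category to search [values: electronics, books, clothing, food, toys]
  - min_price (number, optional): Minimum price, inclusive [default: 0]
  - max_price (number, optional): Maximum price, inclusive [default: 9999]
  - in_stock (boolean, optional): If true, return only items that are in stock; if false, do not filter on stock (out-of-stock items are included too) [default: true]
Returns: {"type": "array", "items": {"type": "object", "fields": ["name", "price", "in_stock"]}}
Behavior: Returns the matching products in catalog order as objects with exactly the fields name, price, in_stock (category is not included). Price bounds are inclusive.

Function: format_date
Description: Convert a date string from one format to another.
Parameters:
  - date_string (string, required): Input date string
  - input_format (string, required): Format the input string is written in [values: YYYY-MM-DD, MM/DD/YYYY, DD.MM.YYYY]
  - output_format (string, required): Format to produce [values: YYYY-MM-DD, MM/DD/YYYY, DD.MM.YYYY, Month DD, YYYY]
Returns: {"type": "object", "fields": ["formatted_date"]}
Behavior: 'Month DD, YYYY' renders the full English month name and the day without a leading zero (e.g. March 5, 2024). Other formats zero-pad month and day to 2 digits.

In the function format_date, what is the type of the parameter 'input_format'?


The format_date spec declares:
  - input_format (string, required): Format the input string is written in [values: YYYY-MM-DD, MM/DD/YYYY, DD.MM.YYYY]
Type:
string


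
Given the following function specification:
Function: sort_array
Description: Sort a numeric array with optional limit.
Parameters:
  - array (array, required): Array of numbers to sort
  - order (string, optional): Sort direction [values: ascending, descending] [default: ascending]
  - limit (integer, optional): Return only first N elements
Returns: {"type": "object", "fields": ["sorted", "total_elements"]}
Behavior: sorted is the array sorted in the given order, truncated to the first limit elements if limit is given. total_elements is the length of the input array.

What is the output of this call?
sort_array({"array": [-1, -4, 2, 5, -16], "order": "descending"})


sorted descending: [5, 2, -1, -4, -16]
total_elements = len(input) = 5
Output:
{"sorted": [5, 2, -1, -4, -16], "total_elements": 5}


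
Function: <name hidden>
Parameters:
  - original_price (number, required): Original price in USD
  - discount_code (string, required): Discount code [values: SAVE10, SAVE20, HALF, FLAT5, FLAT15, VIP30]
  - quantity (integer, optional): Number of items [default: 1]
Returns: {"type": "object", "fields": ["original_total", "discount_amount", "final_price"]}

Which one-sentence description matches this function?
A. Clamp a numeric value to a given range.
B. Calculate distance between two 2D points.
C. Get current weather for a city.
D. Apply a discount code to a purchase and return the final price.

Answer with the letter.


Parameters original_price, discount_code, quantity and return ["original_total", "discount_amount", "final_price"] fit: Apply a discount code to a purchase and return the final price.
D


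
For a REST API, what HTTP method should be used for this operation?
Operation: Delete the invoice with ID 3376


GET = read, POST = create, PUT = update/replace, DELETE = remove
This operation is a removal.
DELETE


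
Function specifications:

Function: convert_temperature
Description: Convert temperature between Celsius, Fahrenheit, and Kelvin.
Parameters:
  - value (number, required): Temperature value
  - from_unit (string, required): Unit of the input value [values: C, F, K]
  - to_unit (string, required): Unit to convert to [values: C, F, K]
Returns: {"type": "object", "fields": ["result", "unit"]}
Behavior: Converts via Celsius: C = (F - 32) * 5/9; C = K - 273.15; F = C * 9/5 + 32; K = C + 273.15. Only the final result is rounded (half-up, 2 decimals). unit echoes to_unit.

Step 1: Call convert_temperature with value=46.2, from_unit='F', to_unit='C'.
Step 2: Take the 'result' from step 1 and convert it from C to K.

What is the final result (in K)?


Step 1: convert_temperature(value=46.2, from_unit=F, to_unit=C)
  To C: (46.2 - 32) * 5/9 = 7.888889
  Target is C: 7.888889
  Round to 2 decimals: 7.89
  -> result = 7.89 C
Step 2: convert_temperature(value=7.89, from_unit=C, to_unit=K)
  Input already in C: 7.89
  To K: 7.89 + 273.15 = 281.04
  Round to 2 decimals: 281.04
  -> result = 281.04 K
281.04 K


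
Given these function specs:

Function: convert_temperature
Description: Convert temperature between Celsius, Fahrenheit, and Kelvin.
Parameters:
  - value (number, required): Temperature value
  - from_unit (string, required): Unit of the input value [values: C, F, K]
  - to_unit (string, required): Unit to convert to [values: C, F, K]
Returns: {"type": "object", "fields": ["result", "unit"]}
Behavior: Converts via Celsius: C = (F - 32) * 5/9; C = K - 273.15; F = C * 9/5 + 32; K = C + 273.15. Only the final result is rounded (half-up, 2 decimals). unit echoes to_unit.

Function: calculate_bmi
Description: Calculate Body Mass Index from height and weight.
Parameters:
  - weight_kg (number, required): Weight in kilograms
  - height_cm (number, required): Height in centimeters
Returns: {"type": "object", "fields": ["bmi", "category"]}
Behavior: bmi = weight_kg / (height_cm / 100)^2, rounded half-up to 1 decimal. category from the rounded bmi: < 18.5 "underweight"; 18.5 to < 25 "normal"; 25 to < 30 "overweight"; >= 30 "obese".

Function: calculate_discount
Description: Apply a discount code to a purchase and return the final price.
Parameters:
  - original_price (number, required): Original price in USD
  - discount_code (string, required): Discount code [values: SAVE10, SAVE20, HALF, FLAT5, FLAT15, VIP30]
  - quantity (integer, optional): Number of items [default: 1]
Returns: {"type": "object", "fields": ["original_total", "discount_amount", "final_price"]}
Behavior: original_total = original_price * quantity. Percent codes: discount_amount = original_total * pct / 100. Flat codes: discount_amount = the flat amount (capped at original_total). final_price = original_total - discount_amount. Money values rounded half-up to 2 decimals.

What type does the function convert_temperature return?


The convert_temperature spec declares Returns: {"type": "object", "fields": ["result", "unit"]}
Type:
object


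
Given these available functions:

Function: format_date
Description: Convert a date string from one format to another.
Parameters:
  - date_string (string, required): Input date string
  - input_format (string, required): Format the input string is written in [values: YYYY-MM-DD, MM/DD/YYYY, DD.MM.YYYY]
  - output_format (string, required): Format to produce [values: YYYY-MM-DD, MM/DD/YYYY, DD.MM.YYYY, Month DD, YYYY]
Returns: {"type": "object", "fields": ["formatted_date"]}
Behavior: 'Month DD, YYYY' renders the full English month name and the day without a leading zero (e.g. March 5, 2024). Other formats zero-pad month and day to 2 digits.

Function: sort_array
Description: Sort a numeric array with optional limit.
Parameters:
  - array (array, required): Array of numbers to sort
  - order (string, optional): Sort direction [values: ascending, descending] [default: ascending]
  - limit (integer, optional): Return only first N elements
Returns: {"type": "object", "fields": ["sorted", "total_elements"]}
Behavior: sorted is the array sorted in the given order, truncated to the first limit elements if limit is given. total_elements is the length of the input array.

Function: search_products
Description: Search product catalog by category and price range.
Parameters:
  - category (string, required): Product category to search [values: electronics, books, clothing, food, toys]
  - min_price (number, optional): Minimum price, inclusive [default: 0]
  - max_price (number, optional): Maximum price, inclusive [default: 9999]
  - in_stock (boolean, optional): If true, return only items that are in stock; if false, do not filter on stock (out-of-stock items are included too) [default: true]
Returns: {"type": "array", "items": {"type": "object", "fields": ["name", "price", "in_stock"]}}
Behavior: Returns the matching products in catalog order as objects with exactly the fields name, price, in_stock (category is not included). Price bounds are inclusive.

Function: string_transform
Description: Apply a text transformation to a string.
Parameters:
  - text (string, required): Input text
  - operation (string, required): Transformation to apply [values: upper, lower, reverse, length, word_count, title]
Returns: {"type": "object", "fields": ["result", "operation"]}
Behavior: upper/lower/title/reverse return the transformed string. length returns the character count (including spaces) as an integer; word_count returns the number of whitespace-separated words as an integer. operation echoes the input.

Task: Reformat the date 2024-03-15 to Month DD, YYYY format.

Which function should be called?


The task needs a function whose description is: Convert a date string from one format to another.
format_date


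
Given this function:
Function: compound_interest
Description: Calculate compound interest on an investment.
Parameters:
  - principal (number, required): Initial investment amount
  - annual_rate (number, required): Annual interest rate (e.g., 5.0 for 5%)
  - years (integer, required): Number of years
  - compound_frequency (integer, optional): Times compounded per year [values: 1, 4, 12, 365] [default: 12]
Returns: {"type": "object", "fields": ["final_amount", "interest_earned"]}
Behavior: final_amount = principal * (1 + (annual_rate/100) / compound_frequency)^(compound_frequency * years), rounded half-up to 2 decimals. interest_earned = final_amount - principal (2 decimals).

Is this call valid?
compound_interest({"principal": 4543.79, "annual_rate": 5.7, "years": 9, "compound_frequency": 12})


Checking all required parameters present and types match... All valid.
Valid


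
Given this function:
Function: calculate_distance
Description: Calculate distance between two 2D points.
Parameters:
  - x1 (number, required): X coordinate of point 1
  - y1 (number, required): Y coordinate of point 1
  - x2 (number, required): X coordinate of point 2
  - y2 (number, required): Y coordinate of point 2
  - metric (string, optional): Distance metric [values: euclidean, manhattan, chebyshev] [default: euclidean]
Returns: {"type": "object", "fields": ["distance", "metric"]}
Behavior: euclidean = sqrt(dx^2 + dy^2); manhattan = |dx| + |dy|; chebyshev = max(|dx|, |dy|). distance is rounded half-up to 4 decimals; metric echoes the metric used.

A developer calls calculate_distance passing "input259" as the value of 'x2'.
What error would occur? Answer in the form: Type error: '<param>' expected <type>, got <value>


Spec: 'x2' is declared as number; "input259" is a string.
Type error: 'x2' expected number, got "input259"


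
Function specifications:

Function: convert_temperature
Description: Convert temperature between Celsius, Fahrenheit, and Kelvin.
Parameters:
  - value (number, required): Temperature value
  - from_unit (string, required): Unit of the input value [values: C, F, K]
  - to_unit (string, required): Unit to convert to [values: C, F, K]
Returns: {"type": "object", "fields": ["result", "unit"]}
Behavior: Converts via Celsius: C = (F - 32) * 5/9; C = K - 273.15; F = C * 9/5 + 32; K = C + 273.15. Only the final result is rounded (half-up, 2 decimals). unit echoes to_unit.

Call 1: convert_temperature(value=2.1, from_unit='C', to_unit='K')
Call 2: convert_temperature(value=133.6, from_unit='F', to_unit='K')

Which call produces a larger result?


Call 1:
  Input already in C: 2.1
  To K: 2.1 + 273.15 = 275.25
  Round to 2 decimals: 275.25
  -> 275.25 K
Call 2:
  To C: (133.6 - 32) * 5/9 = 56.444444
  To K: 56.444444 + 273.15 = 329.594444
  Round to 2 decimals: 329.59
  -> 329.59 K
Call 2 (329.59 K)


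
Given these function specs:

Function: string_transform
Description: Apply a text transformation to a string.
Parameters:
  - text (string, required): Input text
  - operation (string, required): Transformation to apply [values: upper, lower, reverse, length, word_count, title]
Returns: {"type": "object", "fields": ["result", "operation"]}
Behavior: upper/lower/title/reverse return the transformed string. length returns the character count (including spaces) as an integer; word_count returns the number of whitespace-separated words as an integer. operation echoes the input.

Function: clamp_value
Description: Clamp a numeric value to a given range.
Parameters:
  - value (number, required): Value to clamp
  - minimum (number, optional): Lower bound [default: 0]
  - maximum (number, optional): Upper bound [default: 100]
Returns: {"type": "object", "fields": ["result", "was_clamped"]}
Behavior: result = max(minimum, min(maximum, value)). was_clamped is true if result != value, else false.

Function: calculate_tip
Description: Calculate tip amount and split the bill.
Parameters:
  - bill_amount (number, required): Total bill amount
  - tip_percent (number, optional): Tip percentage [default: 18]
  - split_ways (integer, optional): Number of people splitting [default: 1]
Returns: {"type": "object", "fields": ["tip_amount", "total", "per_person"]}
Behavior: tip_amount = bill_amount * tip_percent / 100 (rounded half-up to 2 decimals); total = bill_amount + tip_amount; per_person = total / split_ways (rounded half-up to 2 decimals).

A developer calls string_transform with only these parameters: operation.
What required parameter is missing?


Required parameters: text, operation
Provided: operation
Missing: text
text


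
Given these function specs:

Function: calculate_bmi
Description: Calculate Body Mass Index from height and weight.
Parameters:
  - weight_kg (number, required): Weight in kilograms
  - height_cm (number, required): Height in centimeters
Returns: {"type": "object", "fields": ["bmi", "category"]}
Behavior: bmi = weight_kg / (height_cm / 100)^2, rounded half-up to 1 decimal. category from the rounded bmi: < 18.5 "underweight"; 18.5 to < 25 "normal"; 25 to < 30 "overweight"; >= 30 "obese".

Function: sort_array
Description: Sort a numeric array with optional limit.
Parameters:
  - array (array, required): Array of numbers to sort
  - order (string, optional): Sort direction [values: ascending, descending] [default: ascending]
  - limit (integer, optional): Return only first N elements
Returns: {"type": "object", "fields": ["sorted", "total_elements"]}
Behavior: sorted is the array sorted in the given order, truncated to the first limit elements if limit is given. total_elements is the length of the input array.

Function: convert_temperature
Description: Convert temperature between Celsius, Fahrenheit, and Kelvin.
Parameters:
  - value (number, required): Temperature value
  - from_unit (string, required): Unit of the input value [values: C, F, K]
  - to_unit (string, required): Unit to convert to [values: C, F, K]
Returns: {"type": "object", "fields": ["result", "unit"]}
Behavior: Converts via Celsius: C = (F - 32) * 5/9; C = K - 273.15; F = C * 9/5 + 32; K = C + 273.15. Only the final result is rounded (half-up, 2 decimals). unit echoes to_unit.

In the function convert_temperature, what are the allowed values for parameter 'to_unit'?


The convert_temperature spec declares:
  - to_unit (string, required): Unit to convert to [values: C, F, K]
Allowed values:
C, F, K


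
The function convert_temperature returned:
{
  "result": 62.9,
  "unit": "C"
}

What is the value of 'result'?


62.9


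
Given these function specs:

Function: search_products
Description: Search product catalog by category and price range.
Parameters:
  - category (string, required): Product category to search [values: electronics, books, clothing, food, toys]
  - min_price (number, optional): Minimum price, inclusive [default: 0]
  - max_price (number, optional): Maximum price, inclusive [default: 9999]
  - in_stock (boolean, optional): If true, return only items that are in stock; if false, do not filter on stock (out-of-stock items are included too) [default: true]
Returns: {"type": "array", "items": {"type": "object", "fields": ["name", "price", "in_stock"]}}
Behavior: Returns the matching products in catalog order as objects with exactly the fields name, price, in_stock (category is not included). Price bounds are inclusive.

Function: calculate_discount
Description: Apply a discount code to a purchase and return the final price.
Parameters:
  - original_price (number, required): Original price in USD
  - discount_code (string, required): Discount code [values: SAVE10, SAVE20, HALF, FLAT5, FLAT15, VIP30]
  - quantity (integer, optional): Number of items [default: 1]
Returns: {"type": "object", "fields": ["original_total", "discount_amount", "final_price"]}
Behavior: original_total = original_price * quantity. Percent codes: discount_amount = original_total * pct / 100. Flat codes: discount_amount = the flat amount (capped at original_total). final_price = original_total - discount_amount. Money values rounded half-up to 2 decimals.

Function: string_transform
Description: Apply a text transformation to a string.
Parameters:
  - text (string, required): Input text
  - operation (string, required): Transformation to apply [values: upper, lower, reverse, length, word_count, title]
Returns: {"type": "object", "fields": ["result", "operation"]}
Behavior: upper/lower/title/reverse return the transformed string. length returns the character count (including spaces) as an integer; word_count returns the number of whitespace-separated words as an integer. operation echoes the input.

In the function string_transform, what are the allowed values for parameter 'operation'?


The string_transform spec declares:
  - operation (string, required): Transformation to apply [values: upper, lower, reverse, length, word_count, title]
Allowed values:
upper, lower, reverse, length, word_count, title


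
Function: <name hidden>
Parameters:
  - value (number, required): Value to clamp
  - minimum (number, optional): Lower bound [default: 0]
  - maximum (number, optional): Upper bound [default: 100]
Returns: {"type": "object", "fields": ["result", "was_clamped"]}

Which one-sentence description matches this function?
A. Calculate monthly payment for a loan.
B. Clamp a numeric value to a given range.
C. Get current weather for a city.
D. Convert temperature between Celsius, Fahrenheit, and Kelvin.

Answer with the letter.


Parameters value, minimum, maximum and return ["result", "was_clamped"] fit: Clamp a numeric value to a given range.
B


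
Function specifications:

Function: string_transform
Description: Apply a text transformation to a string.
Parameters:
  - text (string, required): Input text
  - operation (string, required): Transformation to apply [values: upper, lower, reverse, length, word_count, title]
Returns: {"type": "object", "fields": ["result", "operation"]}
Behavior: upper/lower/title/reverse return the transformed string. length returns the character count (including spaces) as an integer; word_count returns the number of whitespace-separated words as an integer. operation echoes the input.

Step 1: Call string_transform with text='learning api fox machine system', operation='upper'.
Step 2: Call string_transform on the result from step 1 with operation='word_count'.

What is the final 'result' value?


Step 1: string_transform(text='learning api fox machine system', operation='upper')
  -> result = 'LEARNING API FOX MACHINE SYSTEM'
Step 2: string_transform(text='LEARNING API FOX MACHINE SYSTEM', operation='word_count')
  words: LEARNING, API, FOX, MACHINE, SYSTEM -> 5
  -> result = 5
5


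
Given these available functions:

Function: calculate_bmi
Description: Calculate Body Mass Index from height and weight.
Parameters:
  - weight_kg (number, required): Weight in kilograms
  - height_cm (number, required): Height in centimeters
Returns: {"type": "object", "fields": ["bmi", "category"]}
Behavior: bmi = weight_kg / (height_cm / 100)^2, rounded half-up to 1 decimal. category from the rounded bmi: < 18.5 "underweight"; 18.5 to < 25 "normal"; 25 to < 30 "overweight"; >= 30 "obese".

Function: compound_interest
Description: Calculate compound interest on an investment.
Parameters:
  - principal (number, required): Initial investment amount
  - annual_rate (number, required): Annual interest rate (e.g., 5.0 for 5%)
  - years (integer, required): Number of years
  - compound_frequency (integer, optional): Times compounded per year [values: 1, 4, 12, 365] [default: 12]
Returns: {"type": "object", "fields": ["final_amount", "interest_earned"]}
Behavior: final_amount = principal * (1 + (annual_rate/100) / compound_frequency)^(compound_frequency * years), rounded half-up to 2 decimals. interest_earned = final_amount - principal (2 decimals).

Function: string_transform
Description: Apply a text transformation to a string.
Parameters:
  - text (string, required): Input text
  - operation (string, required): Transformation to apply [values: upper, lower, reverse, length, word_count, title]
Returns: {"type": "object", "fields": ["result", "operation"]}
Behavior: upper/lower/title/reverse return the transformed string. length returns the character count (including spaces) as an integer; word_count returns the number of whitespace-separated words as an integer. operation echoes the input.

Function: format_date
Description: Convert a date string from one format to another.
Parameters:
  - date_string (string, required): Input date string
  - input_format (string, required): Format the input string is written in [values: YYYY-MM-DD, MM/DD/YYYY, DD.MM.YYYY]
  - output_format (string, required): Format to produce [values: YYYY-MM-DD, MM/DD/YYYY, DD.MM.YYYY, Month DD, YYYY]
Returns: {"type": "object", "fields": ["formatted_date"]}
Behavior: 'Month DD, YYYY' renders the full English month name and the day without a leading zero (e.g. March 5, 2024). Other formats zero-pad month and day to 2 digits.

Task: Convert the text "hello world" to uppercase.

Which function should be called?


The task needs a function whose description is: Apply a text transformation to a string.
string_transform


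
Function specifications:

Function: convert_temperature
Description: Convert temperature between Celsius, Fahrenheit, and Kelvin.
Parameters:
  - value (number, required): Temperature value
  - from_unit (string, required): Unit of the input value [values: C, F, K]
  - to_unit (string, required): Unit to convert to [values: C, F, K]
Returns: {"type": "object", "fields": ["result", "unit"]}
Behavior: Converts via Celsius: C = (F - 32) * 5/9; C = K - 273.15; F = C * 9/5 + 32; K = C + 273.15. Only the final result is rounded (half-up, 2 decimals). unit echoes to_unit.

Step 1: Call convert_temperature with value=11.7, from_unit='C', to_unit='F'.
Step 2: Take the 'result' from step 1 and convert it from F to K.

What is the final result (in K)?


Step 1: convert_temperature(value=11.7, from_unit=C, to_unit=F)
  Input already in C: 11.7
  To F: 11.7 * 9/5 + 32 = 53.06
  Round to 2 decimals: 53.06
  -> result = 53.06 F
Step 2: convert_temperature(value=53.06, from_unit=F, to_unit=K)
  To C: (53.06 - 32) * 5/9 = 11.7
  To K: 11.7 + 273.15 = 284.85
  Round to 2 decimals: 284.85
  -> result = 284.85 K
284.85 K


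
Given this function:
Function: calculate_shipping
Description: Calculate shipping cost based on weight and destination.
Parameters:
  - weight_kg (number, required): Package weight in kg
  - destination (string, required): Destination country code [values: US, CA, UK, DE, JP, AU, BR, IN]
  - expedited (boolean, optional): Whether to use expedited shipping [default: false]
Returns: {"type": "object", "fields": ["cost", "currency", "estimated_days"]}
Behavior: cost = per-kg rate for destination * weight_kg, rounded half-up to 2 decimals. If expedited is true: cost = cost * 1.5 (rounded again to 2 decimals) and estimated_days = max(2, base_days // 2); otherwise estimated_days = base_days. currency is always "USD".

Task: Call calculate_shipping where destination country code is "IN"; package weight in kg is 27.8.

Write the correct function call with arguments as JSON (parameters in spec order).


Mapping each described value to its parameter name:
  'Destination country code' -> destination = "IN"
  'Package weight in kg' -> weight_kg = 27.8
calculate_shipping({"weight_kg": 27.8, "destination": "IN"})


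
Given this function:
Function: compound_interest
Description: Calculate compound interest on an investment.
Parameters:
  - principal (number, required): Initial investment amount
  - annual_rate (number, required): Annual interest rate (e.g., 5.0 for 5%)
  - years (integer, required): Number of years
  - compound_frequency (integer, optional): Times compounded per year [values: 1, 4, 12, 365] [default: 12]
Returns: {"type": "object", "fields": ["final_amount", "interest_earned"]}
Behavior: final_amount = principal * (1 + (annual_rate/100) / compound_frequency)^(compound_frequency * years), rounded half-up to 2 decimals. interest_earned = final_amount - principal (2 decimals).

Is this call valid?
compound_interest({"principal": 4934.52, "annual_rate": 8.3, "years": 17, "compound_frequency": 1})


Checking all required parameters present and types match... All valid.
Valid


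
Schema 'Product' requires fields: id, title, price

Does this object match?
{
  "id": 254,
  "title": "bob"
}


Checking required fields...
Missing: price
Invalid - missing required field 'price'


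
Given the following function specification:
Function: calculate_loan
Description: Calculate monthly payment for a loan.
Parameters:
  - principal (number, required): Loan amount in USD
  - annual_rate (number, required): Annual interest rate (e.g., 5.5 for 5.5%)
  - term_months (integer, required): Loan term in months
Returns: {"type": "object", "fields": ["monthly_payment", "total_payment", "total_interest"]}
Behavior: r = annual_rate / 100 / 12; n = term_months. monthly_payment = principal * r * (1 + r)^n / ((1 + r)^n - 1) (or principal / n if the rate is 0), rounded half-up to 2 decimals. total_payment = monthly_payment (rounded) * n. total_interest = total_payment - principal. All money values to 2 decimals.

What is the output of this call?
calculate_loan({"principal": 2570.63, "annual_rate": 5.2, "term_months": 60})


r = 5.2 / 100 / 12 = 0.004333333333 (keep full precision)
(1 + r)^60 = 1.29620179
monthly_payment = 2570.63 * 0.004333333333 * 1.29620179 / (1.29620179 - 1) = 48.746856 -> 48.75
total_payment = 48.75 * 60 = 2925.00
total_interest = 2925.00 - 2570.63 = 354.37
Output:
{"monthly_payment": 48.75, "total_payment": 2925.0, "total_interest": 354.37}


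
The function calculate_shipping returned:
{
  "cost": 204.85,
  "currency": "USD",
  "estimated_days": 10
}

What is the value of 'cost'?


204.85


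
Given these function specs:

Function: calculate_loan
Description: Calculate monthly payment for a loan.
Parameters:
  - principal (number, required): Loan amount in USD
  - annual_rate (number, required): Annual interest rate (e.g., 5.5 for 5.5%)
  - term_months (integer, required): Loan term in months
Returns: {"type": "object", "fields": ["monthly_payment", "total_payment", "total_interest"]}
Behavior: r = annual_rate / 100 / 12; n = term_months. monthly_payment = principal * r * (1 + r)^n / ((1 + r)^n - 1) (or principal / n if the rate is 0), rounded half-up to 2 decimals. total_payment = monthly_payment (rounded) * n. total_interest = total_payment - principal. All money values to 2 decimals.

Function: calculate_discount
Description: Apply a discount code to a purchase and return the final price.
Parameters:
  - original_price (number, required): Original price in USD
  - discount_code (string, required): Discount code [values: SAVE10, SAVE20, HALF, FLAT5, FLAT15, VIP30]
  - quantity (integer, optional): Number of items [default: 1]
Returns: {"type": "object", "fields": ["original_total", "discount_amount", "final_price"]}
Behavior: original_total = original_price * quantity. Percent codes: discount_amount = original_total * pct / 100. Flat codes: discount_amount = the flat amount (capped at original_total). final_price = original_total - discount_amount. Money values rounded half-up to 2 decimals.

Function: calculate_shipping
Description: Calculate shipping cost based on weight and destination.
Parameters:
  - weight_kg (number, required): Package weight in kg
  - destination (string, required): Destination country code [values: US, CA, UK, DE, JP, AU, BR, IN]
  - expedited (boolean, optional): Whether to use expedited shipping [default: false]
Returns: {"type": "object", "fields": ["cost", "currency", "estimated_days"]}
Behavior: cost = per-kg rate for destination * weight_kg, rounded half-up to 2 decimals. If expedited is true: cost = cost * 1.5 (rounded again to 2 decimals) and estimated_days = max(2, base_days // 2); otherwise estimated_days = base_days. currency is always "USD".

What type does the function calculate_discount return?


The calculate_discount spec declares Returns: {"type": "object", "fields": ["original_total", "discount_amount", "final_price"]}
Type:
object


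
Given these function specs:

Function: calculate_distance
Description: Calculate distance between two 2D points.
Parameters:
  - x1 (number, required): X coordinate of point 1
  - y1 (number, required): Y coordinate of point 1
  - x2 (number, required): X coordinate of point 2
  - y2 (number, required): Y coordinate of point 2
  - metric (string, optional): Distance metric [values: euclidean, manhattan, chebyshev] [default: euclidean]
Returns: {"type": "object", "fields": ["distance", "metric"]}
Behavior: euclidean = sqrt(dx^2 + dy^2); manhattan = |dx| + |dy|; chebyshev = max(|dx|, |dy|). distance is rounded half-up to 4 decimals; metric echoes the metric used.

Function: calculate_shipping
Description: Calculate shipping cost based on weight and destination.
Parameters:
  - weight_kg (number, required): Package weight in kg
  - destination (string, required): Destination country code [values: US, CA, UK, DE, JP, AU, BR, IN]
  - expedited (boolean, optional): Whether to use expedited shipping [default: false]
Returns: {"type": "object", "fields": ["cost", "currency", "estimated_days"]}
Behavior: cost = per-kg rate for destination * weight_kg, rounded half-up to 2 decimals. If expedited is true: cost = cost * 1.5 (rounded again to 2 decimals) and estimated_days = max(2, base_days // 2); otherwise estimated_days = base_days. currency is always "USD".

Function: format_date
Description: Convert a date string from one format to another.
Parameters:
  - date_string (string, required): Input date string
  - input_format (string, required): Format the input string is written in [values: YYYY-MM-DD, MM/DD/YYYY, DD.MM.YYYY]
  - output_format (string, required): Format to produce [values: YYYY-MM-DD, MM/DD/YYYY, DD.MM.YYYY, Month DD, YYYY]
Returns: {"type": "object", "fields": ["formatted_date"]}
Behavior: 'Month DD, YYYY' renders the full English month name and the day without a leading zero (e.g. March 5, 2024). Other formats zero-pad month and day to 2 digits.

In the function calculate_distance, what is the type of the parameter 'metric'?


The calculate_distance spec declares:
  - metric (string, optional): Distance metric [values: euclidean, manhattan, chebyshev] [default: euclidean]
Type:
string


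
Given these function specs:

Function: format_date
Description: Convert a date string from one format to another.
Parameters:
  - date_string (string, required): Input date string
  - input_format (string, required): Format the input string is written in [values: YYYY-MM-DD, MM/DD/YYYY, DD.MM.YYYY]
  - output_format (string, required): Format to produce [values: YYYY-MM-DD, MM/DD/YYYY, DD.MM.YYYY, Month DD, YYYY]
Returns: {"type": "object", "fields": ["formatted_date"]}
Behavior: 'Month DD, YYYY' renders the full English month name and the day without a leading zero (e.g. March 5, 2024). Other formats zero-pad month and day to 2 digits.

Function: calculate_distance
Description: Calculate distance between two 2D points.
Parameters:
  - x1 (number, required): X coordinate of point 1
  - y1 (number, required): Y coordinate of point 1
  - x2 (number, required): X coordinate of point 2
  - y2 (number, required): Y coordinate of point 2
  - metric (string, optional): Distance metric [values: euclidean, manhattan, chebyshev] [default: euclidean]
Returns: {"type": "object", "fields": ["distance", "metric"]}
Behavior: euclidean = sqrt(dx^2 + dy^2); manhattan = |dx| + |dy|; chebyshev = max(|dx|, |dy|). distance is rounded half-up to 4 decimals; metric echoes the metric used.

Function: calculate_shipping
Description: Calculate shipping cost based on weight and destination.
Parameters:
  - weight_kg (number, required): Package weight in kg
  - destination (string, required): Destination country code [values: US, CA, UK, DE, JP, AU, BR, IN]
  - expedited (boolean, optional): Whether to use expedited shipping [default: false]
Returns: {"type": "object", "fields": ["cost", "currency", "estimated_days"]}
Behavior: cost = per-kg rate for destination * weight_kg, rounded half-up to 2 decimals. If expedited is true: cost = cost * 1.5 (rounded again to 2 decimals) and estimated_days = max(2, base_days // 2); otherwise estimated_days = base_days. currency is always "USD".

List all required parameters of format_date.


Parameters of format_date and their required/optional flag:
  date_string: required
  input_format: required
  output_format: required
date_string, input_format, output_format


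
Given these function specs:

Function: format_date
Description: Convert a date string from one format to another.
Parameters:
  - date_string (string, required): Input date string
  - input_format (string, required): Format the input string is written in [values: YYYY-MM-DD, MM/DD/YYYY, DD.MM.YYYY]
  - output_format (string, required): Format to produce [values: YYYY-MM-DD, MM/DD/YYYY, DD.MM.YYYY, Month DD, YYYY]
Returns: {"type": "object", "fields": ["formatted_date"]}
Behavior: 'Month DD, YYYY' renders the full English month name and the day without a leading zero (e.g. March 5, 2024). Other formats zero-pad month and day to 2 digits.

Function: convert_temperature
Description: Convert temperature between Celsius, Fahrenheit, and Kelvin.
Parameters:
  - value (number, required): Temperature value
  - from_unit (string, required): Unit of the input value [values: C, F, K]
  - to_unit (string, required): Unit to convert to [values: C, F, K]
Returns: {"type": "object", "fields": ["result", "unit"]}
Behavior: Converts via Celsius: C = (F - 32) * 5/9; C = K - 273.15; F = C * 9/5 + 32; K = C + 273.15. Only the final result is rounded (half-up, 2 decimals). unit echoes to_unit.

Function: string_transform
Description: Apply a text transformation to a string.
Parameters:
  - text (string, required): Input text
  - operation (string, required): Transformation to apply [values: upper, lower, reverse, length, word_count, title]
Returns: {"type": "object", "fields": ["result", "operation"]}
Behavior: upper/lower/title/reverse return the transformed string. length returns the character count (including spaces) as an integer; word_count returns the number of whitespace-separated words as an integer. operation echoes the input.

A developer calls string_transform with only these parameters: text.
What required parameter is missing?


Required parameters: text, operation
Provided: text
Missing: operation
operation
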